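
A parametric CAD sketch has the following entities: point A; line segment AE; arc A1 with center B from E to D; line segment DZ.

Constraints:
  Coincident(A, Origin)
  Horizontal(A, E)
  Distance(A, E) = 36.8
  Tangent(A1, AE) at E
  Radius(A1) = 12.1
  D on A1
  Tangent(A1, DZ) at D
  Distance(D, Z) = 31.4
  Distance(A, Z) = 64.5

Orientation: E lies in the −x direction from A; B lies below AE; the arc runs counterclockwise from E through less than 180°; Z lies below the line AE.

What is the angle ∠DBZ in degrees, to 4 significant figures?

68.93°

Checks: |AE| = 36.80 ✓; |BD| = 12.10 ✓; ∠(BD, DZ) = 90.00° ✓; |DZ| = 31.40 ✓; |AZ| = 64.50 ✓.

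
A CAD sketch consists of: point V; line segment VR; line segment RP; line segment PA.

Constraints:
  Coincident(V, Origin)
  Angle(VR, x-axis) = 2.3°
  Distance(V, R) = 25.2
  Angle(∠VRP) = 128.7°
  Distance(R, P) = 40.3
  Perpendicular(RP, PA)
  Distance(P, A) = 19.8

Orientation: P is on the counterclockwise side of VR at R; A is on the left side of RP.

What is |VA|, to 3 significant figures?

56.1

V is at the origin; VR runs at 2.3° with length 25.2, so R = 25.2·(cos 2.3°, sin 2.3°) = (25.2, 1.01). ∠VRP = 128.7°, so RP runs at 2.3° + (180° − 128.7°) = 53.6° from the x-axis; with |RP| = 40.3, P = R + 40.3·(cos 53.6°, sin 53.6°) = (49.1, 33.4). RP is perpendicular to PA; with |PA| = 19.8 on the left of RP, A = P + 19.8·(-0.805, 0.593) = (33.2, 45.2). Then |VA| = |A − V| = 56.1.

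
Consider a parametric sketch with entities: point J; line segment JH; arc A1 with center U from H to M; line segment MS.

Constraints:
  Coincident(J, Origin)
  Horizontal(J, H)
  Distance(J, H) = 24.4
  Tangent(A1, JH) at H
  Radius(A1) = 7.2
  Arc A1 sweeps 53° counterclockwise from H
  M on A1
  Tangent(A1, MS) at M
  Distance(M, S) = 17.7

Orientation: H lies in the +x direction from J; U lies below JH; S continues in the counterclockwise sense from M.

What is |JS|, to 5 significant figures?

18.790

On A1, H sits at bearing 90° from U; a 53° counterclockwise sweep puts M at bearing 143°, so M = U + 7.2·(cos 143°, sin 143°) = (18.650, -2.8669). Since A1 is tangent to MS there, UM ⟂ MS, so MS runs along (−sin 143°, cos 143°); with |MS| = 17.7, S = (7.9977, -17.003). Then |JS| = |S − J| = 18.790.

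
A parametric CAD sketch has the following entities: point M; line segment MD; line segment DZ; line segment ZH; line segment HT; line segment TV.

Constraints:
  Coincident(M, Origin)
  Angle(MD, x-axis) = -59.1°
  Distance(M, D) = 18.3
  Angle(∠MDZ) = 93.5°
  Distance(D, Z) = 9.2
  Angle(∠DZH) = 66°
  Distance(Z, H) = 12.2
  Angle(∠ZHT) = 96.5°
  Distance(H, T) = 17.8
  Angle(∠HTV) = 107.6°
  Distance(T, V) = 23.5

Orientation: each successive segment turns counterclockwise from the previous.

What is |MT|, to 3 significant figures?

17.0

∠DZH = 66.0° gives ZH at 141° from the x-axis; with |ZH| = 12.2, H = (8.03, -3.86). ∠ZHT = 96.5° gives HT at -135° from the x-axis; with |HT| = 17.8, T = (-4.58, -16.4). Then |MT| = |T − M| = 17.0.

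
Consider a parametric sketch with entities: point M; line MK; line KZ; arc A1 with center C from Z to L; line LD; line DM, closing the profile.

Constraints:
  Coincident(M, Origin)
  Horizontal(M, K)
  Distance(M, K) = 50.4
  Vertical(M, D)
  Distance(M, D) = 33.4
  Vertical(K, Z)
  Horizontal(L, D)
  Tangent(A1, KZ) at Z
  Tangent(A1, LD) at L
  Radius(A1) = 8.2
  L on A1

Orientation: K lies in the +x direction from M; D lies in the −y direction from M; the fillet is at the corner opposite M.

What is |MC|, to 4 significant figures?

49.15

M is at the origin; M and K share the same y with |MK| = 50.4 and K on the +x side, so K = (50.40, 0.000). M and D share the same x with |MD| = 33.4 and D on the −y side, so D = (0.000, -33.40). The virtual corner opposite M is at (50.40, -33.40). The tangent condition forces CZ to be normal to KZ and A1 meets LD tangentially, so CL is at right angles to LD, with radius 8.2, so the center C sits 8.2 in from both sides at C = (42.20, -25.20). Then |MC| = |C − M| = 49.15.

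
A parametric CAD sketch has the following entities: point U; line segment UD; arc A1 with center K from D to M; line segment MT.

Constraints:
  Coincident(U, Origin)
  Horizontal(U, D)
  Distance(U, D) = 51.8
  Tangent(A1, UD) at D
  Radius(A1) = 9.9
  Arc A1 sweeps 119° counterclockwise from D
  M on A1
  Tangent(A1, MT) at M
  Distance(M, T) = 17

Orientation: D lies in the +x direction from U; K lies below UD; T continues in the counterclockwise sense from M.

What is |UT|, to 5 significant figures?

59.283

On A1, D sits at bearing 90° from K; a 119° counterclockwise sweep puts M at bearing 209°, so M = K + 9.9·(cos 209°, sin 209°) = (43.141, -14.700). A1 meets MT tangentially, so KM is at right angles to MT, so MT runs along (−sin 209°, cos 209°); with |MT| = 17.0, T = (51.383, -29.568). Then |UT| = |T − U| = 59.283.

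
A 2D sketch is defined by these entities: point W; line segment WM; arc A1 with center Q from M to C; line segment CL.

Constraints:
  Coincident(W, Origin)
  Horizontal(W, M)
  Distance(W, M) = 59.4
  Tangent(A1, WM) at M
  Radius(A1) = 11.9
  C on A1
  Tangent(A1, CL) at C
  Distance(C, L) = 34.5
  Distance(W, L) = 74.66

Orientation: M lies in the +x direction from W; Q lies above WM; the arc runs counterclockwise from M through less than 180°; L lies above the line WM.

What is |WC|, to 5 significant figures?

72.277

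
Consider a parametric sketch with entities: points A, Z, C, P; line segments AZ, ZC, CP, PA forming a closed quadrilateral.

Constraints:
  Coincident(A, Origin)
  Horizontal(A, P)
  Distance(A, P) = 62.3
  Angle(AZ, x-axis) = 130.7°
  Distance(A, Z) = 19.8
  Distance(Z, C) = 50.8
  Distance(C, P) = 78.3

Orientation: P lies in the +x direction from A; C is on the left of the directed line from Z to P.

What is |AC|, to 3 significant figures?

60.7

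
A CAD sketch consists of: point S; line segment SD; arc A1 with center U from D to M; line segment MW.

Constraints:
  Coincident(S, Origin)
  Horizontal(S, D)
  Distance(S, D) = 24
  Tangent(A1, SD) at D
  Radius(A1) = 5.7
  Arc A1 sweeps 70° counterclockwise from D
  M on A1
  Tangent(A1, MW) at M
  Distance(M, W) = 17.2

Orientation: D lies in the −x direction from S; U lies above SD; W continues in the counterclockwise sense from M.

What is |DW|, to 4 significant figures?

22.87

S is at the origin; SD is horizontal with |SD| = 24.0 and D on the −x side, so D = (-24.00, 0.000). Since A1 is tangent to SD there, UD ⟂ SD, so U = D + (0, 5.7) = (-24.00, 5.700). On A1, D sits at bearing -90° from U; a 70° counterclockwise sweep puts M at bearing -20°, so M = U + 5.7·(cos -20°, sin -20°) = (-18.64, 3.750). Since A1 is tangent to MW there, UM ⟂ MW, so MW runs along (−sin -20°, cos -20°); with |MW| = 17.2, W = (-12.76, 19.91). Then |DW| = |W − D| = 22.87.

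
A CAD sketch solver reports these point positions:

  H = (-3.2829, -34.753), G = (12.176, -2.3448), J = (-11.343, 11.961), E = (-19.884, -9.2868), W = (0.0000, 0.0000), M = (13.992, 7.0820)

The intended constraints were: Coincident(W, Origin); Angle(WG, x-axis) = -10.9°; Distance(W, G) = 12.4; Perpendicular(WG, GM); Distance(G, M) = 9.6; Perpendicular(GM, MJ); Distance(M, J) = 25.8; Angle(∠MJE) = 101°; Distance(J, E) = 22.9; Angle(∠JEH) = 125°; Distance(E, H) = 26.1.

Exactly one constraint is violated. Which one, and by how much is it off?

Distance(E, H) = 26.1 — off by 4.30.

W = (0.00, 0.00) ✓; WG at -10.90° ✓; |WG| = 12.40 ✓; ∠(WG, GM) = 90.00° ✓; |GM| = 9.600 ✓; ∠(GM, MJ) = 90.00° ✓; |MJ| = 25.80 ✓; ∠MJE = 101.0° ✓; |JE| = 22.90 ✓; ∠JEH = 125.0° ✓; |EH| = 30.40 ✗.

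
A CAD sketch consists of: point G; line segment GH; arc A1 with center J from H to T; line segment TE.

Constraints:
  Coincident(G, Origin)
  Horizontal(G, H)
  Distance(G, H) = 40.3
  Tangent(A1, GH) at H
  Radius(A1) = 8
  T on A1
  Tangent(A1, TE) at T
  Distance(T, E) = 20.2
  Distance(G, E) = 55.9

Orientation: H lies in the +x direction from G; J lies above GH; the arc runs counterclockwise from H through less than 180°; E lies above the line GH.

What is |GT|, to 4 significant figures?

48.96

Checks: ∠(JH, HG) = 90.00° ✓; |JT| = 8.000 ✓; ∠(JT, TE) = 90.00° ✓; |TE| = 20.20 ✓; |GE| = 55.90 ✓.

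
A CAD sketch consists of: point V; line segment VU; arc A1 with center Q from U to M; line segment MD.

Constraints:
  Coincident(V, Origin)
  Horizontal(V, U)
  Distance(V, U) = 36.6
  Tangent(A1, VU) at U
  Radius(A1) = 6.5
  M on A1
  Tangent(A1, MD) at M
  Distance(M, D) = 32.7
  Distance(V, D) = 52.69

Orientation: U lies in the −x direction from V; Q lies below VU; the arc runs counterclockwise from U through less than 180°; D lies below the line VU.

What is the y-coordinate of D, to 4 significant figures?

-39.78

Checks: |VU| = 36.60 ✓; |QM| = 6.500 ✓; ∠(QM, MD) = 90.00° ✓; |MD| = 32.70 ✓; |VD| = 52.69 ✓.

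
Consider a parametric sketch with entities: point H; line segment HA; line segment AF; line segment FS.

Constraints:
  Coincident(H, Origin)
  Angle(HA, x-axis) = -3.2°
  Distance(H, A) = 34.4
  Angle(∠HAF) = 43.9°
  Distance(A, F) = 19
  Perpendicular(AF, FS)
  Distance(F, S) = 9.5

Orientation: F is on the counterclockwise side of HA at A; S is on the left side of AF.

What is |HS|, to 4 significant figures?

15.48

∠HAF = 43.9°, so AF runs at -3.2° + (180° − 43.9°) = 132.9° from the x-axis; with |AF| = 19.0, F = A + 19.0·(cos 132.9°, sin 132.9°) = (21.41, 12.00). AF ⟂ FS; with |FS| = 9.5 on the left of AF, S = F + 9.5·(-0.7325, -0.6807) = (14.45, 5.531). Then |HS| = |S − H| = 15.48.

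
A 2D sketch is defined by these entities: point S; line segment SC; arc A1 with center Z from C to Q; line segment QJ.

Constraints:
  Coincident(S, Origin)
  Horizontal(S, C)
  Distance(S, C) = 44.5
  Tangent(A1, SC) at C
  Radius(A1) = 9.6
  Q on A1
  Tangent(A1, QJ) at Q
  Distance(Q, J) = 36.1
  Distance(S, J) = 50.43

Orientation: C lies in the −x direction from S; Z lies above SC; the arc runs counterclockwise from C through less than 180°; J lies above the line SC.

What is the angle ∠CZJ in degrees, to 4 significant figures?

152.1°

Checks: |ZQ| = 9.600 ✓; ∠(ZQ, QJ) = 90.00° ✓; |QJ| = 36.10 ✓; |SJ| = 50.43 ✓.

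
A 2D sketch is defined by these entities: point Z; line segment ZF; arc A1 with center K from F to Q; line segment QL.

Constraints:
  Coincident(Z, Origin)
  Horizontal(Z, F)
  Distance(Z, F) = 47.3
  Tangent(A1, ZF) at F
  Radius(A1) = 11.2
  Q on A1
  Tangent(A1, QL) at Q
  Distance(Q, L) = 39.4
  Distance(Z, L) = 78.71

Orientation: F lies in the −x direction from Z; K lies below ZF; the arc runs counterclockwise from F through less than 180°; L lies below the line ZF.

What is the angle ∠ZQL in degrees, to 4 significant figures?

103.8°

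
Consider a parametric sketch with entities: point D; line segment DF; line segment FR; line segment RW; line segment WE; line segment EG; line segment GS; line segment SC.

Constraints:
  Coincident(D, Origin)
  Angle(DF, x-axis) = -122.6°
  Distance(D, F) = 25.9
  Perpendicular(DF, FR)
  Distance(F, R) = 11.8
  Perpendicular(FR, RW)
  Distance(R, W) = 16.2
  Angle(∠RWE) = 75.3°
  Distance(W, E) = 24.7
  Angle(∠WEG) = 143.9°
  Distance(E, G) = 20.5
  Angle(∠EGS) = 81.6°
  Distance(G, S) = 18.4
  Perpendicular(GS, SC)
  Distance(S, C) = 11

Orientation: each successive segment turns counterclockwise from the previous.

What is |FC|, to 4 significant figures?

6.940

D is at the origin; DF runs at -122.6° with length 25.9, so F = (-13.95, -21.82). The perpendicularity gives FR at right angles to DF, so FR runs at -32.60°; with |FR| = 11.8, R = (-4.013, -28.18). The perpendicularity gives RW at right angles to FR, so RW runs at 57.40°; with |RW| = 16.2, W = (4.715, -14.53). ∠RWE = 75.3° gives WE at 162.1° from the x-axis; with |WE| = 24.7, E = (-18.79, -6.938). ∠WEG = 143.9° gives EG at -161.8° from the x-axis; with |EG| = 20.5, G = (-38.26, -13.34). ∠EGS = 81.6° gives GS at -63.40° from the x-axis; with |GS| = 18.4, S = (-30.03, -29.79). GS ⟂ SC, so SC runs at 26.60°; with |SC| = 11.0, C = (-20.19, -24.87). Then |FC| = |C − F| = 6.940.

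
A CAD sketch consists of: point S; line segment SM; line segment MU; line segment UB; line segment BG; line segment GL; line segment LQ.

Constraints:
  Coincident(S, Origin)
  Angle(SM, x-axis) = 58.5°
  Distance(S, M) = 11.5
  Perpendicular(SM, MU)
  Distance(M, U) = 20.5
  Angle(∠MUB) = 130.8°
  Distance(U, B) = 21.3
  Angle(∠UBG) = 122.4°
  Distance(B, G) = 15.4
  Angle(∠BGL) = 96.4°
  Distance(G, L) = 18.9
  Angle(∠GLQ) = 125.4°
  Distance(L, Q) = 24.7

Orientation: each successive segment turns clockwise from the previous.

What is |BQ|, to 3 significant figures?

35.3

S is at the origin; SM runs at 58.5° with length 11.5, so M = (6.01, 9.81). SM ⟂ MU, so MU runs at -31.5°; with |MU| = 20.5, U = (23.5, -0.906). ∠MUB = 130.8° gives UB at -80.7° from the x-axis; with |UB| = 21.3, B = (26.9, -21.9). ∠UBG = 122.4° gives BG at -138° from the x-axis; with |BG| = 15.4, G = (15.4, -32.2). ∠BGL = 96.4° gives GL at 138° from the x-axis; with |GL| = 18.9, L = (1.36, -19.5). ∠GLQ = 125.4° gives LQ at 83.5° from the x-axis; with |LQ| = 24.7, Q = (4.16, 4.99). Then |BQ| = |Q − B| = 35.3.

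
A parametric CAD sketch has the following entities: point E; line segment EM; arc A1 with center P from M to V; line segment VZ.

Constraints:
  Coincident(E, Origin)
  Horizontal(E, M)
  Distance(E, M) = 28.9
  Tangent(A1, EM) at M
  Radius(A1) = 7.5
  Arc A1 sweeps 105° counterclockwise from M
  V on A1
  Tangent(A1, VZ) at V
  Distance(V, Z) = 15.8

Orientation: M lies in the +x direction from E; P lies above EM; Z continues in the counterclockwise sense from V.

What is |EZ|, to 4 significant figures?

40.47

On A1, M sits at bearing -90° from P; a 105° counterclockwise sweep puts V at bearing 15°, so V = P + 7.5·(cos 15°, sin 15°) = (36.14, 9.441). Since A1 is tangent to VZ there, PV ⟂ VZ, so VZ runs along (−sin 15°, cos 15°); with |VZ| = 15.8, Z = (32.06, 24.70). Then |EZ| = |Z − E| = 40.47.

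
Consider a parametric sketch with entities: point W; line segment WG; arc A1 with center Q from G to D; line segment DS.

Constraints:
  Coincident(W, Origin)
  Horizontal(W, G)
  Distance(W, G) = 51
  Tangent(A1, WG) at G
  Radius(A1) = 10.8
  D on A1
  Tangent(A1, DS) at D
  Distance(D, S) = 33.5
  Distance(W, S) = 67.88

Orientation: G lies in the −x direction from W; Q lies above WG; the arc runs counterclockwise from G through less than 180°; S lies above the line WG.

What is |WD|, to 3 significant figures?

42.9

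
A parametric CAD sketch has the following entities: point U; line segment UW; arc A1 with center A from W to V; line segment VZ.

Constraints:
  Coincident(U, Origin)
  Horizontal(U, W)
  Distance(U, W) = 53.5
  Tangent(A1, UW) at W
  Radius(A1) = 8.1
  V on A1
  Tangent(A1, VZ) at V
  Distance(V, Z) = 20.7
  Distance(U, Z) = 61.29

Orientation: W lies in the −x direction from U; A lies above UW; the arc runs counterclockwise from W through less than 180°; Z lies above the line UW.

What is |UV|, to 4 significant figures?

47.22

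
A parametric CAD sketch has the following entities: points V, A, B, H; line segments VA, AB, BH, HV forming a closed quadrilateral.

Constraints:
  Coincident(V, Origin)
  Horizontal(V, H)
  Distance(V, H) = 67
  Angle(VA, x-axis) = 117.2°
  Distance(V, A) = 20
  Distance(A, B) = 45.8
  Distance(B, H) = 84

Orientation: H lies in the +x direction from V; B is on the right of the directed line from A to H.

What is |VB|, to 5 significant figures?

30.469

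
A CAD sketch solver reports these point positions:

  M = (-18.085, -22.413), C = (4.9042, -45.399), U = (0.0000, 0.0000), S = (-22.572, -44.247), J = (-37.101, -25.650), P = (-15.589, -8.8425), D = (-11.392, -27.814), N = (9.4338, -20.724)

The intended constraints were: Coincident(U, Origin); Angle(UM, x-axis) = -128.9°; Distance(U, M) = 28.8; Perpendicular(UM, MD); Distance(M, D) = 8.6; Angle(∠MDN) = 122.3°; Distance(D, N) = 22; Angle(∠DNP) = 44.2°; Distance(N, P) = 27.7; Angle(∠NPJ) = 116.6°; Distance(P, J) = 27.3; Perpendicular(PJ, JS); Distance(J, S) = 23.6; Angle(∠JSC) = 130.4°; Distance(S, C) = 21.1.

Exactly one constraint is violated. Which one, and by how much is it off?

Distance(S, C) = 21.1 — off by 6.40.

U = (0.00, 0.00) ✓; UM at -128.9° ✓; |UM| = 28.80 ✓; ∠(UM, MD) = 90.00° ✓; |MD| = 8.600 ✓; ∠MDN = 122.3° ✓; |DN| = 22.00 ✓; ∠DNP = 44.20° ✓; |NP| = 27.70 ✓; ∠NPJ = 116.6° ✓; |PJ| = 27.30 ✓; ∠(PJ, JS) = 90.00° ✓; |JS| = 23.60 ✓; ∠JSC = 130.4° ✓; |SC| = 27.50 ✗.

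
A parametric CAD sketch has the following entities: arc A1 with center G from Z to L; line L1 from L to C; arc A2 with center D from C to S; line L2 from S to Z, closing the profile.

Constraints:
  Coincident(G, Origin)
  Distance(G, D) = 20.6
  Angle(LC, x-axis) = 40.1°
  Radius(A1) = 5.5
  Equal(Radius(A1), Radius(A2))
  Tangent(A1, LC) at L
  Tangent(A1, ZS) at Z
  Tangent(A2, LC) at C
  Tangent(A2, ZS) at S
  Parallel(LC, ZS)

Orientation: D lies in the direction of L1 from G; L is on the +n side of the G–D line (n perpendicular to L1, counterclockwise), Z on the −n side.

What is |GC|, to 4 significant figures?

21.32

The slot axis is L1's direction at 40.1°, so u = (cos 40.1°, sin 40.1°) = (0.7649, 0.6441) and n = (−sin 40.1°, cos 40.1°) = (-0.6441, 0.7649). G is at the origin and D lies 20.6 along u from G, so D = 20.6·u = (15.76, 13.27). Tangency of A1 to both parallel lines with radius 5.5 puts L and Z at G ± 5.5·n: L = (-3.543, 4.207), Z = (3.543, -4.207). Equal radii place C and S the same way about D: C = D + 5.5·n = (12.21, 17.48), S = D − 5.5·n = (19.30, 9.062). Then |GC| = |C − G| = 21.32.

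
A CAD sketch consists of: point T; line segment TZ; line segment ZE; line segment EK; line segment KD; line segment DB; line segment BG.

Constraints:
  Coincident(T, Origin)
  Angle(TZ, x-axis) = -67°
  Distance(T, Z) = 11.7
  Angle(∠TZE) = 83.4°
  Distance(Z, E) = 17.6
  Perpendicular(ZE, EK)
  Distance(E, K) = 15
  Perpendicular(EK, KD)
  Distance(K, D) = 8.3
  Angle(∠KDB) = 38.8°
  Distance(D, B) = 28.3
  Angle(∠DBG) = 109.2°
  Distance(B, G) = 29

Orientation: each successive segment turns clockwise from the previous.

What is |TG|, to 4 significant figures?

54.61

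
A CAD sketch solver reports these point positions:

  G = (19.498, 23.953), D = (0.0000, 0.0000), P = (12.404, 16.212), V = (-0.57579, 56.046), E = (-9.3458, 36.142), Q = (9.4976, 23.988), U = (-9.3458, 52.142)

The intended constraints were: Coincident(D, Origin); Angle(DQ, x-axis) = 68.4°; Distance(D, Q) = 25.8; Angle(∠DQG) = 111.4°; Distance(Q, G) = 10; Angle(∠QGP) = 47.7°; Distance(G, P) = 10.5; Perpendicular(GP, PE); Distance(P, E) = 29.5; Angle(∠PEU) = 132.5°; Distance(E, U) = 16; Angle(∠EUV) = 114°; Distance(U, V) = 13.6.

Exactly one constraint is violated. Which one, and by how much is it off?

Distance(U, V) = 13.6 — off by 4.00.

D = (0.00, 0.00) ✓; DQ at 68.40° ✓; |DQ| = 25.80 ✓; ∠DQG = 111.4° ✓; |QG| = 10.00 ✓; ∠QGP = 47.70° ✓; |GP| = 10.50 ✓; ∠(GP, PE) = 90.00° ✓; |PE| = 29.50 ✓; ∠PEU = 132.5° ✓; |EU| = 16.00 ✓; ∠EUV = 114.0° ✓; |UV| = 9.600 ✗.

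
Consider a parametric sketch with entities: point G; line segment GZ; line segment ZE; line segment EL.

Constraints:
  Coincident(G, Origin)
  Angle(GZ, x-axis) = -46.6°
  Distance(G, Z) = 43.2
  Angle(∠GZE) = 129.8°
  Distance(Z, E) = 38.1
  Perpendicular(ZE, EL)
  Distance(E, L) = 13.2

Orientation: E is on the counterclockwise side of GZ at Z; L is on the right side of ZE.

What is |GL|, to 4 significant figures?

80.47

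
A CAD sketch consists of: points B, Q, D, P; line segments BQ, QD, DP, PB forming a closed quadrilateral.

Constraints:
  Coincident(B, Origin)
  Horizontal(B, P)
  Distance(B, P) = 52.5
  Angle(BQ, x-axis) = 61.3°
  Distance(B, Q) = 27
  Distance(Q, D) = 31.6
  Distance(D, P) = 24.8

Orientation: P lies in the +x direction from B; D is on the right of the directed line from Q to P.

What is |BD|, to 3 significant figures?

28.3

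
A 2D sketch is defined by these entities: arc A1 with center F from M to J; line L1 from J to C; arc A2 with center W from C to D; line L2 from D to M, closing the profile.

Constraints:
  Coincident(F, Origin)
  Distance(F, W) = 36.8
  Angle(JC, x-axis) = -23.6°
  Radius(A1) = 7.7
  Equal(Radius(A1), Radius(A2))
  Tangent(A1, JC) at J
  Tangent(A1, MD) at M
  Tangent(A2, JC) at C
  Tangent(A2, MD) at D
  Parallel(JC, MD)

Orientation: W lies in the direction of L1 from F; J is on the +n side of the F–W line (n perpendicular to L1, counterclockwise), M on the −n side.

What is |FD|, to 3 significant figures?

37.6

The slot axis is L1's direction at -23.6°, so u = (cos -23.6°, sin -23.6°) = (0.916, -0.400) and n = (−sin -23.6°, cos -23.6°) = (0.400, 0.916). F is at the origin and W lies 36.8 along u from F, so W = 36.8·u = (33.7, -14.7). Tangency of A1 to both parallel lines with radius 7.7 puts J and M at F ± 7.7·n: J = (3.08, 7.06), M = (-3.08, -7.06). Equal radii place C and D the same way about W: C = W + 7.7·n = (36.8, -7.68), D = W − 7.7·n = (30.6, -21.8). Then |FD| = |D − F| = 37.6.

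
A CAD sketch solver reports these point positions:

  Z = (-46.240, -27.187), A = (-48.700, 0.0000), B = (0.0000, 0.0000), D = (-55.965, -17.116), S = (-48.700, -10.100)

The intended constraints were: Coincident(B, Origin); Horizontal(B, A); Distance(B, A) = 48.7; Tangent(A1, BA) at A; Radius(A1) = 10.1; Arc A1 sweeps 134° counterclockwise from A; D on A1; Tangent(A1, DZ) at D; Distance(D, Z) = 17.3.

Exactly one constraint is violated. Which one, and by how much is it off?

Distance(D, Z) = 17.3 — off by 3.30.

B = (0.00, 0.00) ✓; B.y = 0.00, A.y = 0.00 ✓; |BA| = 48.70 ✓; ∠(SA, AB) = 90.00° ✓; |SA| = 10.10 ✓; bearing(S→D) − bearing(S→A) = 134.0° ✓; |SD| = 10.10 ✓; ∠(SD, DZ) = 90.00° ✓; |DZ| = 14.00 ✗.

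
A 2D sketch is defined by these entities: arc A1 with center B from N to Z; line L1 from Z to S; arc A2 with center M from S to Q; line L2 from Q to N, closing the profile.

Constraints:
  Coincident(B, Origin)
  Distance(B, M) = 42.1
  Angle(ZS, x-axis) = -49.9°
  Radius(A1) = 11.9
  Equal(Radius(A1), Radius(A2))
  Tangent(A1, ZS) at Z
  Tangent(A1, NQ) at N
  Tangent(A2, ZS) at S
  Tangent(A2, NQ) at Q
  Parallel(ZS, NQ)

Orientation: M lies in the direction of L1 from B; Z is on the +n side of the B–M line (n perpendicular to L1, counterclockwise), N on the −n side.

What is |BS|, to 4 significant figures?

43.75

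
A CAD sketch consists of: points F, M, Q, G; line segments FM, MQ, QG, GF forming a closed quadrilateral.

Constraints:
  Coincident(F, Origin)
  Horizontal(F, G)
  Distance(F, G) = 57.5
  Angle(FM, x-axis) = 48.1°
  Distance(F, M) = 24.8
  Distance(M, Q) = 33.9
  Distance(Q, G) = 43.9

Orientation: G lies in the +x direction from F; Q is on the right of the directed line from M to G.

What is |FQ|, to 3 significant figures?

22.5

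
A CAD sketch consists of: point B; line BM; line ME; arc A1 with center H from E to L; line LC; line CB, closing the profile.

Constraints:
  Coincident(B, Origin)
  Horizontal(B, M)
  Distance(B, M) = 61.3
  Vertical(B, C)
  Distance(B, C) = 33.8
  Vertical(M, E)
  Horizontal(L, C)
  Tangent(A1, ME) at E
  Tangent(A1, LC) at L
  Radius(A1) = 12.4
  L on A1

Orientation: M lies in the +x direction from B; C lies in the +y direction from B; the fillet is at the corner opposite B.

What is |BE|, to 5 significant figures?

64.928

B is at the origin; BM is horizontal with |BM| = 61.3 and M on the +x side, so M = (61.300, 0.0000). BC is vertical with |BC| = 33.8 and C on the +y side, so C = (0.0000, 33.800). The virtual corner opposite B is at (61.300, 33.800). Tangency of A1 to ME means the radius HE is perpendicular to ME and since A1 is tangent to LC there, HL ⟂ LC, with radius 12.4, so the center H sits 12.4 in from both sides at H = (48.900, 21.400). That places the tangent points at E = (61.300, 21.400) on ME and L = (48.900, 33.800) on LC. Then |BE| = |E − B| = 64.928.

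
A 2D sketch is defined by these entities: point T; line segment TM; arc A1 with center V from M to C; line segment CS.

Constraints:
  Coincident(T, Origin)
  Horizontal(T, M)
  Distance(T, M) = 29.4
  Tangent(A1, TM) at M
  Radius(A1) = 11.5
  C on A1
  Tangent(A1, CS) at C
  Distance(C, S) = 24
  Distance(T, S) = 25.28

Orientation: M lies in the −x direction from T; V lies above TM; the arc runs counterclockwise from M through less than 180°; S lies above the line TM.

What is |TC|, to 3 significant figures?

20.6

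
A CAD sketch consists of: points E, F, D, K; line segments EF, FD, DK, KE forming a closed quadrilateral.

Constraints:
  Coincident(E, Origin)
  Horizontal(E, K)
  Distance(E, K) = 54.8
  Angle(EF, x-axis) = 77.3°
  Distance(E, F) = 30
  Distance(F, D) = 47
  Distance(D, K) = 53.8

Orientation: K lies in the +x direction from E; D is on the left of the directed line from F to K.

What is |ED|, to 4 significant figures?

71.03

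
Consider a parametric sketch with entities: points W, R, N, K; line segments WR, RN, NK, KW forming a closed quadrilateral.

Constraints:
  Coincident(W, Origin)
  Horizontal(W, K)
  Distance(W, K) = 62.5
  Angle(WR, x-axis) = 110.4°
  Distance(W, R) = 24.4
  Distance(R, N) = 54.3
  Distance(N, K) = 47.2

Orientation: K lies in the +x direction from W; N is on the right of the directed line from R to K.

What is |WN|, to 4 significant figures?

30.95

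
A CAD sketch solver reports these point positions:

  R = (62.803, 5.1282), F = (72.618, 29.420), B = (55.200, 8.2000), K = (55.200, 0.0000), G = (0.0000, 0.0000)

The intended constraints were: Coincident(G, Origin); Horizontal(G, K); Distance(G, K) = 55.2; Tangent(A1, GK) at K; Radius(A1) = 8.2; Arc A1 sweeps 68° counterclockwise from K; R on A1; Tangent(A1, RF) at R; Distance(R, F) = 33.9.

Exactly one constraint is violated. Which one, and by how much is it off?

Distance(R, F) = 33.9 — off by 7.70.

G = (0.00, 0.00) ✓; G.y = 0.00, K.y = 0.00 ✓; |GK| = 55.20 ✓; ∠(BK, KG) = 90.00° ✓; |BK| = 8.200 ✓; bearing(B→R) − bearing(B→K) = 68.00° ✓; |BR| = 8.200 ✓; ∠(BR, RF) = 90.00° ✓; |RF| = 26.20 ✗.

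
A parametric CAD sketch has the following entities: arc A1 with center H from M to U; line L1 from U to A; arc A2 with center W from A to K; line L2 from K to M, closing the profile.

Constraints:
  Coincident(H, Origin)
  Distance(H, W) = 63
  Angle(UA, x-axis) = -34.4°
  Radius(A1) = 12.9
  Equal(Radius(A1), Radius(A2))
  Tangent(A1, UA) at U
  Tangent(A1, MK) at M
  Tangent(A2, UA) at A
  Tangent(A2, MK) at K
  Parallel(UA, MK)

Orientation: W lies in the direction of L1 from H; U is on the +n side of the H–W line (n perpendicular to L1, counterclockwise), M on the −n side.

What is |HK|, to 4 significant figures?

64.31

The slot axis is L1's direction at -34.4°, so u = (cos -34.4°, sin -34.4°) = (0.8251, -0.5650) and n = (−sin -34.4°, cos -34.4°) = (0.5650, 0.8251). H is at the origin and W lies 63.0 along u from H, so W = 63.0·u = (51.98, -35.59). Tangency of A1 to both parallel lines with radius 12.9 puts U and M at H ± 12.9·n: U = (7.288, 10.64), M = (-7.288, -10.64). Equal radii place A and K the same way about W: A = W + 12.9·n = (59.27, -24.95), K = W − 12.9·n = (44.69, -46.24). Then |HK| = |K − H| = 64.31.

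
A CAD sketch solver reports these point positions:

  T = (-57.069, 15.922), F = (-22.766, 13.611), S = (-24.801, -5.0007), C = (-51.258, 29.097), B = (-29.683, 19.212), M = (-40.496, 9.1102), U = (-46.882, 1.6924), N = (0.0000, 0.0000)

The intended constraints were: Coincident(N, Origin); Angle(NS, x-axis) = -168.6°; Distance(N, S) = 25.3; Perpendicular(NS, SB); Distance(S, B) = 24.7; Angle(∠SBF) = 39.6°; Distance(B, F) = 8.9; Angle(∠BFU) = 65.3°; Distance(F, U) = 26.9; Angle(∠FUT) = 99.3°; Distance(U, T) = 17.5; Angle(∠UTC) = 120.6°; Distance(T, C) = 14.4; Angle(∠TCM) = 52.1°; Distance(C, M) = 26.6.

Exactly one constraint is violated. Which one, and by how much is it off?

Distance(C, M) = 26.6 — off by 3.90.

N = (0.00, 0.00) ✓; NS at -168.6° ✓; |NS| = 25.30 ✓; ∠(NS, SB) = 90.00° ✓; |SB| = 24.70 ✓; ∠SBF = 39.60° ✓; |BF| = 8.900 ✓; ∠BFU = 65.30° ✓; |FU| = 26.90 ✓; ∠FUT = 99.30° ✓; |UT| = 17.50 ✓; ∠UTC = 120.6° ✓; |TC| = 14.40 ✓; ∠TCM = 52.10° ✓; |CM| = 22.70 ✗.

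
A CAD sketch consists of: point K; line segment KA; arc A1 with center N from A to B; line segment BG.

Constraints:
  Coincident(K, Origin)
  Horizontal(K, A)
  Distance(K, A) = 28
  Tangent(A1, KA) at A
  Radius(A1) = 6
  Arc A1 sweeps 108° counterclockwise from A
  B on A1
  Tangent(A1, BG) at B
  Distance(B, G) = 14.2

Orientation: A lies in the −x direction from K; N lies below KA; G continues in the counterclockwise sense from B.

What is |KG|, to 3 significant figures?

36.3

On A1, A sits at bearing 90° from N; a 108° counterclockwise sweep puts B at bearing 198°, so B = N + 6.0·(cos 198°, sin 198°) = (-33.7, -7.85). The tangent condition forces NB to be normal to BG, so BG runs along (−sin 198°, cos 198°); with |BG| = 14.2, G = (-29.3, -21.4). Then |KG| = |G − K| = 36.3.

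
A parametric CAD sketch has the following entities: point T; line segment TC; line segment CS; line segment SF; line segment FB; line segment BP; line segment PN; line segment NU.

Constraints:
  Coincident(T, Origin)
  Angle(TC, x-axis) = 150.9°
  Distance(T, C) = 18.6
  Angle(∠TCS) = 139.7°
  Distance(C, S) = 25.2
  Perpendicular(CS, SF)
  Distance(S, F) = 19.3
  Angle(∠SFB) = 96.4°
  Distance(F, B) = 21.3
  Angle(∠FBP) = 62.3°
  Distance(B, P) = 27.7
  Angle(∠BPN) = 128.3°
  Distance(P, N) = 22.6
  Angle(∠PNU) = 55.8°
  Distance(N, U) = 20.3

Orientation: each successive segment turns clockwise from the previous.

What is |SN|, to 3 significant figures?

15.0

T is at the origin; TC runs at 150.9° with length 18.6, so C = (-16.3, 9.05). ∠TCS = 139.7° gives CS at 111° from the x-axis; with |CS| = 25.2, S = (-25.1, 32.6). CS is perpendicular to SF, so SF runs at 20.6°; with |SF| = 19.3, F = (-7.05, 39.4). ∠SFB = 96.4° gives FB at -63.0° from the x-axis; with |FB| = 21.3, B = (2.62, 20.4). ∠FBP = 62.3° gives BP at 179° from the x-axis; with |BP| = 27.7, P = (-25.1, 20.8). ∠BPN = 128.3° gives PN at 128° from the x-axis; with |PN| = 22.6, N = (-38.9, 38.7). Then |SN| = |N − S| = 15.0.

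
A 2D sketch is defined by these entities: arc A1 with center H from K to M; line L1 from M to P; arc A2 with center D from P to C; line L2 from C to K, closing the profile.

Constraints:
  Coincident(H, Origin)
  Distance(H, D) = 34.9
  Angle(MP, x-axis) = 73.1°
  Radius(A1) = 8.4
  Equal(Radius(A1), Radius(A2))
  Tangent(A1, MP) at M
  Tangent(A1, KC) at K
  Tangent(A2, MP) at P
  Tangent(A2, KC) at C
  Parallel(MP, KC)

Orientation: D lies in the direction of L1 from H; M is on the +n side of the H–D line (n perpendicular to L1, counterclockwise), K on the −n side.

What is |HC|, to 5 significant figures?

35.897

The slot axis is L1's direction at 73.1°, so u = (cos 73.1°, sin 73.1°) = (0.29070, 0.95681) and n = (−sin 73.1°, cos 73.1°) = (-0.95681, 0.29070). H is at the origin and D lies 34.9 along u from H, so D = 34.9·u = (10.146, 33.393). Tangency of A1 to both parallel lines with radius 8.4 puts M and K at H ± 8.4·n: M = (-8.0372, 2.4419), K = (8.0372, -2.4419). Equal radii place P and C the same way about D: P = D + 8.4·n = (2.1083, 35.835), C = D − 8.4·n = (18.183, 30.951). Then |HC| = |C − H| = 35.897.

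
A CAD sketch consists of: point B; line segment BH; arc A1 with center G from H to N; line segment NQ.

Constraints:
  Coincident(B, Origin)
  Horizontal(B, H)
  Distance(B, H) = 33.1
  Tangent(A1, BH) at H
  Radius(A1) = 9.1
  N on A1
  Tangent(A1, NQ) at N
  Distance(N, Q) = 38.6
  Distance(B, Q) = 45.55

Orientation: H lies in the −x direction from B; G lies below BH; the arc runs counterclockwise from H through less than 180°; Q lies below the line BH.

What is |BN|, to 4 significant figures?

42.60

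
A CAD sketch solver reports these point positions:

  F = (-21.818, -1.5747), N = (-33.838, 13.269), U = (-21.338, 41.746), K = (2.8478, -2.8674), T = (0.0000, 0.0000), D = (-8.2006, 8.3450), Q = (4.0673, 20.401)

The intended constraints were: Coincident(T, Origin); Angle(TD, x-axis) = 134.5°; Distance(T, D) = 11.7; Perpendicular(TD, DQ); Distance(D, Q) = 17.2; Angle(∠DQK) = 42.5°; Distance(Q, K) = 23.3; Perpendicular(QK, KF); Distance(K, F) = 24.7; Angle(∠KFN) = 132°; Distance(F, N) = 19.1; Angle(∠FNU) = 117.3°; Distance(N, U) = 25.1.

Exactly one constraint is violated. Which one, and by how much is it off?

Distance(N, U) = 25.1 — off by 6.00.

T = (0.00, 0.00) ✓; TD at 134.5° ✓; |TD| = 11.70 ✓; ∠(TD, DQ) = 90.00° ✓; |DQ| = 17.20 ✓; ∠DQK = 42.50° ✓; |QK| = 23.30 ✓; ∠(QK, KF) = 90.00° ✓; |KF| = 24.70 ✓; ∠KFN = 132.0° ✓; |FN| = 19.10 ✓; ∠FNU = 117.3° ✓; |NU| = 31.10 ✗.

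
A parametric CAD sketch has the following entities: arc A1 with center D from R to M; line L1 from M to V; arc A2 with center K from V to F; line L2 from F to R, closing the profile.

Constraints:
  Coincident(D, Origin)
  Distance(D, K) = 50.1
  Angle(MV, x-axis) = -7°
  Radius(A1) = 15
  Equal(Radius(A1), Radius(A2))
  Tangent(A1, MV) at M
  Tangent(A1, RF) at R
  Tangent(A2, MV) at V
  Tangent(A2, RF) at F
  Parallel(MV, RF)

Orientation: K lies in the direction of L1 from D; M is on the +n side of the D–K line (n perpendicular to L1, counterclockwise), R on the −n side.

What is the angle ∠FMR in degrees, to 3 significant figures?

59.1°

The slot axis is L1's direction at -7.0°, so u = (cos -7.0°, sin -7.0°) = (0.993, -0.122) and n = (−sin -7.0°, cos -7.0°) = (0.122, 0.993). D is at the origin and K lies 50.1 along u from D, so K = 50.1·u = (49.7, -6.11). Tangency of A1 to both parallel lines with radius 15.0 puts M and R at D ± 15.0·n: M = (1.83, 14.9), R = (-1.83, -14.9). Equal radii place V and F the same way about K: V = K + 15.0·n = (51.6, 8.78), F = K − 15.0·n = (47.9, -21.0). Then cos ∠FMR = MF·MR / (|MF||MR|), giving 59.1°.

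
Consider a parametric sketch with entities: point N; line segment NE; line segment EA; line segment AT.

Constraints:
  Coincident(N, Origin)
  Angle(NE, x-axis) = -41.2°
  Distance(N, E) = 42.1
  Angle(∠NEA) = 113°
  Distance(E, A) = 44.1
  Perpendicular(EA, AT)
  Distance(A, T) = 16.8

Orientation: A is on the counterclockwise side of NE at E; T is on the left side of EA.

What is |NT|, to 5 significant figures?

64.407

N is at the origin; NE runs at -41.2° with length 42.1, so E = 42.1·(cos -41.2°, sin -41.2°) = (31.677, -27.731). ∠NEA = 113.0°, so EA runs at -41.2° + (180° − 113.0°) = 25.800° from the x-axis; with |EA| = 44.1, A = E + 44.1·(cos 25.800°, sin 25.800°) = (71.381, -8.5371). The perpendicularity gives AT at right angles to EA; with |AT| = 16.8 on the left of EA, T = A + 16.8·(-0.43523, 0.90032) = (64.069, 6.5882). Then |NT| = |T − N| = 64.407.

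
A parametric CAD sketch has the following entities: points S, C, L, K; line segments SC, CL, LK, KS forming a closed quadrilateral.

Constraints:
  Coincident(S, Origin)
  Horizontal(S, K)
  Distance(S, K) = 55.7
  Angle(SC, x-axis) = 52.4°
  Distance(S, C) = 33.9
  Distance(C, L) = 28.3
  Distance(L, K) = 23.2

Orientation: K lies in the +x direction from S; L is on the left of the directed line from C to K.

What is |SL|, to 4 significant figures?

53.36

S is at the origin; SK is horizontal with |SK| = 55.7 and K in +x, so K = (55.7, 0). SC runs at 52.4° with |SC| = 33.9, so C = (20.68, 26.86). L is determined by |CL| = 28.3 and |LK| = 23.2 together: it lies at the intersection of circle(C, 28.3) and circle(K, 23.2). With |CK| = 44.13, the foot of the radical line on CK is 25.04 from C and the perpendicular offset is √(28.3² − 25.04²) = 13.18. Taking the left-of-CK solution: L = (48.58, 22.08).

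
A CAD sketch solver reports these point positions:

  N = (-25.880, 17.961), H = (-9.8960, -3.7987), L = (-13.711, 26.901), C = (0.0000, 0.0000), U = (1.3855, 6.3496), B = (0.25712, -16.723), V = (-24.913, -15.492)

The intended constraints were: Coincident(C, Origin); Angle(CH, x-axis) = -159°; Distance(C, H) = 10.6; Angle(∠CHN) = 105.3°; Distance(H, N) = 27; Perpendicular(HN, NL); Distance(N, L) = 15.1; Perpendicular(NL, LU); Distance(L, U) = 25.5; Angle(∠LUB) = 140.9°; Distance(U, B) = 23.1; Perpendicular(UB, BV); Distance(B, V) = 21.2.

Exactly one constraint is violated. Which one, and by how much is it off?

Distance(B, V) = 21.2 — off by 4.00.

C = (0.00, 0.00) ✓; CH at -159.0° ✓; |CH| = 10.60 ✓; ∠CHN = 105.3° ✓; |HN| = 27.00 ✓; ∠(HN, NL) = 90.00° ✓; |NL| = 15.10 ✓; ∠(NL, LU) = 90.00° ✓; |LU| = 25.50 ✓; ∠LUB = 140.9° ✓; |UB| = 23.10 ✓; ∠(UB, BV) = 90.00° ✓; |BV| = 25.20 ✗.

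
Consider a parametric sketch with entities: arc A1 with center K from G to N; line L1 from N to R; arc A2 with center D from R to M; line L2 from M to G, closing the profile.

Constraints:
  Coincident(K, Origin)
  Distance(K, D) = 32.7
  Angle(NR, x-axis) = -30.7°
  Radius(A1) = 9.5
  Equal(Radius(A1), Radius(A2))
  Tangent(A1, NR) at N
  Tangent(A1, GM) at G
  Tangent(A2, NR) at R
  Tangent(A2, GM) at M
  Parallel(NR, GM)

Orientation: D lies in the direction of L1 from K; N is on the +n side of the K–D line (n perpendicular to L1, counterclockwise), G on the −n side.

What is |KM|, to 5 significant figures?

34.052

Tangency of A1 to both parallel lines with radius 9.5 puts N and G at K ± 9.5·n: N = (4.8502, 8.1686), G = (-4.8502, -8.1686). Equal radii place R and M the same way about D: R = D + 9.5·n = (32.967, -8.5262), M = D − 9.5·n = (23.267, -24.863). Then |KM| = |M − K| = 34.052.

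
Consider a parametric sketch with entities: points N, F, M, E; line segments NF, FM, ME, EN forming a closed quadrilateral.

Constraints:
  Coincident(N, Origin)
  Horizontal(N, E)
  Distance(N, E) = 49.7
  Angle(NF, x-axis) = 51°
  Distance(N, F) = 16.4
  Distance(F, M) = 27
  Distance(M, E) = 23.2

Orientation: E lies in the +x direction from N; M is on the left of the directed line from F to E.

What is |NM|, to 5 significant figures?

41.255

Checks: |FM| = 27.00 ✓; |ME| = 23.20 ✓.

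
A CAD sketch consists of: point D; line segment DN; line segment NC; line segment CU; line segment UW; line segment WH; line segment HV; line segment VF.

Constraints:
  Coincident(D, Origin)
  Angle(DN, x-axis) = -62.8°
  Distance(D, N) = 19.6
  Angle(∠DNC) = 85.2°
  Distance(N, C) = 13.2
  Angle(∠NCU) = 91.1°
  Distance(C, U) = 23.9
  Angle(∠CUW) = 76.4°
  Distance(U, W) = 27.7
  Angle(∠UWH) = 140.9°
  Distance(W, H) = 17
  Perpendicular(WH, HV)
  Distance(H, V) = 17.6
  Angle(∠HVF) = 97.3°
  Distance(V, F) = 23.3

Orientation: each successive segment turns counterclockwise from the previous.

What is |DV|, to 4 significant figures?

28.45

D is at the origin; DN runs at -62.8° with length 19.6, so N = (8.959, -17.43). ∠DNC = 85.2° gives NC at 32.00° from the x-axis; with |NC| = 13.2, C = (20.15, -10.44). ∠NCU = 91.1° gives CU at 120.9° from the x-axis; with |CU| = 23.9, U = (7.880, 10.07). ∠CUW = 76.4° gives UW at -135.5° from the x-axis; with |UW| = 27.7, W = (-11.88, -9.345). ∠UWH = 140.9° gives WH at -96.40° from the x-axis; with |WH| = 17.0, H = (-13.77, -26.24). The perpendicularity gives HV at right angles to WH, so HV runs at -6.400°; with |HV| = 17.6, V = (3.718, -28.20). Then |DV| = |V − D| = 28.45.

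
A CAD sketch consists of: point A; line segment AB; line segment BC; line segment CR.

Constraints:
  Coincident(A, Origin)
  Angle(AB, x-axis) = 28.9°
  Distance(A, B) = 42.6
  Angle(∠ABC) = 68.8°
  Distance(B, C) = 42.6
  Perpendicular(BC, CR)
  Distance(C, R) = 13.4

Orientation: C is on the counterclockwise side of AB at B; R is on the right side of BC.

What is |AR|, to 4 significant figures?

59.67

A is at the origin; AB runs at 28.9° with length 42.6, so B = 42.6·(cos 28.9°, sin 28.9°) = (37.29, 20.59). ∠ABC = 68.8°, so BC runs at 28.9° + (180° − 68.8°) = 140.1° from the x-axis; with |BC| = 42.6, C = B + 42.6·(cos 140.1°, sin 140.1°) = (4.614, 47.91). BC ⟂ CR; with |CR| = 13.4 on the right of BC, R = C + 13.4·(0.6414, 0.7672) = (13.21, 58.19). Then |AR| = |R − A| = 59.67.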